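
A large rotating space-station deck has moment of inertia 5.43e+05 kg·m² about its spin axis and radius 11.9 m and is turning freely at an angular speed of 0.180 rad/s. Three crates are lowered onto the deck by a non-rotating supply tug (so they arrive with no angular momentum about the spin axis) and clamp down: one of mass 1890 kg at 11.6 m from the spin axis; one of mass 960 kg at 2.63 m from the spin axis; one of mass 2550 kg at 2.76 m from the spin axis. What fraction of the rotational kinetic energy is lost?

No external torque acts about the spin axis; L_before = L_after.
Added inertia Σmr² = (1890)(11.6)² + (960)(2.63)² + (2550)(2.76)² = 2.804e+05 kg·m²; I_f = 5.430e+05 + 2.804e+05 = 8.234e+05 kg·m².
ω_f = I_p ω_i / I_f = (5.430e+05)(0.180) / 8.234e+05 = 0.1187 rad/s.
KE_i = ½(5.430e+05)(0.1800 rad/s)² = 8797 J; KE_f = ½(8.234e+05)(0.1187)² = 5801 J.
Fraction lost = 0.3405.

fraction ≈ 0.341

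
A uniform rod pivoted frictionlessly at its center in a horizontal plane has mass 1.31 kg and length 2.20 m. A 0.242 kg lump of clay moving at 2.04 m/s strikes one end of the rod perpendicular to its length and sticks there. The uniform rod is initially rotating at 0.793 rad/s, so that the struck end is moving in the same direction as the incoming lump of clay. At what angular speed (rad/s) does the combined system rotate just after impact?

About the pivot the impulsive forces during the collision are internal, so angular momentum about that axis is conserved.
I_p = (1/12)(1.31)(2.20)² = 0.5284 kg·m². Taking the sense of the lump of clay's angular momentum as positive, L_{lump} = m v R = (0.242)(2.04)(2.20/2) = 0.5430 kg·m²/s.
L_i = +I_p ω_p + m v R = +(0.5284)(0.793) + 0.5430 = 0.9620 kg·m²/s.
After sticking, I_f = I_p + m R² = 0.5284 + (0.242)(2.20/2)² = 0.8212 kg·m².
ω_f = L_i / I_f = 0.9620 / 0.8212 = 1.172 rad/s.

|ω_f| ≈ 1.17 rad/s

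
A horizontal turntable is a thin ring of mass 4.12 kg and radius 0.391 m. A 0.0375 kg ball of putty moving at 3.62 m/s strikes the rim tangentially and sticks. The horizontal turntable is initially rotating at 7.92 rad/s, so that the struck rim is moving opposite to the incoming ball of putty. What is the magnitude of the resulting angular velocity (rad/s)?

|ω_f| ≈ 7.77 rad/s

About the axle the impulsive forces during the collision are internal, so angular momentum about that axis is conserved.
I_p = (4.12)(0.391)² = 0.6299 kg·m². Taking the sense of the ball of putty's angular momentum as positive, L_{ball} = m v R = (0.0375)(3.62)(0.391) = 0.05308 kg·m²/s.
L_i = −I_p ω_p + m v R = −(0.6299)(7.92) + 0.05308 = -4.935 kg·m²/s.
After sticking, I_f = I_p + m R² = 0.6299 + (0.0375)(0.391)² = 0.6356 kg·m².
ω_f = L_i / I_f = -4.935 / 0.6356 = -7.765 rad/s.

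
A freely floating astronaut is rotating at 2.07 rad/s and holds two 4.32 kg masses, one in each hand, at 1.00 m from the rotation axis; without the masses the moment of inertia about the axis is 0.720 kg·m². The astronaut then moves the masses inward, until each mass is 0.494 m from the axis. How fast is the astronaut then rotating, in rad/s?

ω₂ ≈ 6.85 rad/s

No external torque acts about the spin axis, so angular momentum is conserved.
I₁ = 0.720 + 2(4.32)(1.00)² = 9.360 kg·m²; I₂ = 0.720 + 2(4.32)(0.494)² = 2.828 kg·m².
ω₂ = I₁ω₁ / I₂ = (9.360)(2.07 rad/s) / (2.828) = 6.850 rad/s.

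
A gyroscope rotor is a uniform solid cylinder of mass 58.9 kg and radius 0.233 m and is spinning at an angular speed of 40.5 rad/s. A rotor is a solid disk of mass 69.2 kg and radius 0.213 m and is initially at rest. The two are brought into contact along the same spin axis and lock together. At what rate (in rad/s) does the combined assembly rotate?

|ω_f| ≈ 20.4 rad/s

The coupling torques are internal; angular momentum about the shared axis is conserved.
Moments of inertia: I_A = ½(58.9)(0.233)² = 1.599 kg·m²; I_B = ½(69.2)(0.213)² = 1.570 kg·m².
Taking A's sense as positive: L = (1.599)(40.5) = 64.75 kg·m²·rad/s.
Combined I = 1.599 + 1.570 = 3.169 kg·m².
ω_f = L / I = 64.75 / 3.169 = 20.44 rad/s.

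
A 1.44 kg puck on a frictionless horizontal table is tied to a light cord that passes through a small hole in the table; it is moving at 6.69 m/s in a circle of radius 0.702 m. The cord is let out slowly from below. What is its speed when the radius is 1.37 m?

v₂ ≈ 3.43 m/s

Central (radial) force ⇒ zero torque about the center ⇒ m v r is constant.
v₂ = v₁ r₁ / r₂ = (6.69)(0.702) / (1.37) = 3.428 m/s.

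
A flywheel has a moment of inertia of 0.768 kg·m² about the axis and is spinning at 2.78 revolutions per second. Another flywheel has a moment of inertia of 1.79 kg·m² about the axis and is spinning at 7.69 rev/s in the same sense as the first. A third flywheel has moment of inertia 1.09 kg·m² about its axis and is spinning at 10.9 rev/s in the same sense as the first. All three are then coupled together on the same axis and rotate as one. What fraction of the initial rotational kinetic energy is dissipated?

fraction ≈ 0.123

The coupling torques are internal; angular momentum about the shared axis is conserved.
Taking A's sense as positive: L = (0.7680)(2.78) + (1.790)(7.69) + (1.090)(10.9) = 27.78 kg·m²·rev/s.
Combined I = 0.7680 + 1.790 + 1.090 = 3.648 kg·m².
ω_f = L / I = 27.78 / 3.648 = 7.615 rev/s.
KE_i = ½ΣIω² = 4763 J; KE_f = ½(3.648)(47.85)² = 4176 J.
Fraction dissipated = (KE_i − KE_f)/KE_i = 0.1232.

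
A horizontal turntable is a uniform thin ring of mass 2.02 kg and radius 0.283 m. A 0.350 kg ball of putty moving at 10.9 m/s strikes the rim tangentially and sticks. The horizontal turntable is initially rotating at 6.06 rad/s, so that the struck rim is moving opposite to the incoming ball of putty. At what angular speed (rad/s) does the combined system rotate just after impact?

The axle reaction passes through the axle and exerts no torque about it; angular momentum about the axle is conserved through the impact.
I_p = (2.02)(0.283)² = 0.1618 kg·m². Taking the sense of the ball of putty's angular momentum as positive, L_{ball} = m v R = (0.350)(10.9)(0.283) = 1.080 kg·m²/s.
L_i = −I_p ω_p + m v R = −(0.1618)(6.06) + 1.080 = 0.09926 kg·m²/s.
After sticking, I_f = I_p + m R² = 0.1618 + (0.350)(0.283)² = 0.1898 kg·m².
ω_f = L_i / I_f = 0.09926 / 0.1898 = 0.5229 rad/s.

|ω_f| ≈ 0.523 rad/s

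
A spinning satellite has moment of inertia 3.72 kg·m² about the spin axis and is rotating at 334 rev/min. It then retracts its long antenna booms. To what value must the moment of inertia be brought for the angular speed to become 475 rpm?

No external torque acts about the spin axis, so angular momentum is conserved.
I₂ = I₁ω₁ / ω₂ = (3.72)(334) / (475) = 2.616 kg·m².

I₂ ≈ 2.62 kg·m²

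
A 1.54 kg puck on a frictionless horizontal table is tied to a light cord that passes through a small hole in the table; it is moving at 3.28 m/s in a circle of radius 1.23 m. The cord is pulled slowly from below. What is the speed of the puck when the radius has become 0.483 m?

v₂ ≈ 8.35 m/s

The only horizontal force on the mass is along the cord (radial), so it exerts no torque about the hole and angular momentum m v r is conserved.
v₂ = v₁ r₁ / r₂ = (3.28)(1.23) / (0.483) = 8.353 m/s.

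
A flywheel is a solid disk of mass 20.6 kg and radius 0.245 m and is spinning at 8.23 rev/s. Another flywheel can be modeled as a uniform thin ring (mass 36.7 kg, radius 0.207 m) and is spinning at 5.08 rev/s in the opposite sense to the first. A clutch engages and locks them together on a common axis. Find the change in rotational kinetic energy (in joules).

ΔKE ≈ -1550 J

The coupling torques are internal; angular momentum about the shared axis is conserved.
Moments of inertia: I_A = ½(20.6)(0.245)² = 0.6183 kg·m²; I_B = (36.7)(0.207)² = 1.573 kg·m².
Taking A's sense as positive: L = (0.6183)(8.23) − (1.573)(5.08) = -2.900 kg·m²·rev/s.
Combined I = 0.6183 + 1.573 = 2.191 kg·m².
ω_f = L / I = -2.900 / 2.191 = -1.324 rev/s.
KE_i = ½ΣIω² = 1628 J; KE_f = ½(2.191)(8.318)² = 75.79 J.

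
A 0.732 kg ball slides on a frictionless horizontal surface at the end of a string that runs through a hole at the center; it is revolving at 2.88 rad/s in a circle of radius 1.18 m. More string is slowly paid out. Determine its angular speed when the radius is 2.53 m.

The constraining force is radial, so m r² ω about the center is conserved.
ω₂ = ω₁ (r₁/r₂)² = (2.88)(1.18/2.53)² = 0.6265 rad/s.

ω₂ ≈ 0.626 rad/s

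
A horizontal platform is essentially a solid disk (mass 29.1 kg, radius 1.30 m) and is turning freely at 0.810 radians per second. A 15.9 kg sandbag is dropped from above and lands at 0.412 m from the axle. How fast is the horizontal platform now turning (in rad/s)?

The added mass arrives with no angular momentum about the axle, and any external torque about the axle is negligible, so the system's angular momentum is conserved.
I_p = ½(29.1)(1.30)² = 24.59 kg·m².
Added inertia Σmr² = (15.9)(0.412)² = 2.699 kg·m²; I_f = 24.59 + 2.699 = 27.29 kg·m².
ω_f = I_p ω_i / I_f = (24.59)(0.810) / 27.29 = 0.7299 rad/s.

ω_f ≈ 0.730 rad/s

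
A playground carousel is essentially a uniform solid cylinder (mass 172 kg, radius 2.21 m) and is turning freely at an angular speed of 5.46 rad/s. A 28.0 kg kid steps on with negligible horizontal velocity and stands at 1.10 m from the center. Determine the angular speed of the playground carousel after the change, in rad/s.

ω_f ≈ 5.05 rad/s

The added mass arrives with no angular momentum about the center, and any external torque about the center is negligible, so the system's angular momentum is conserved.
I_p = ½(172)(2.21)² = 420.0 kg·m².
Added inertia Σmr² = (28.0)(1.10)² = 33.88 kg·m²; I_f = 420.0 + 33.88 = 453.9 kg·m².
ω_f = I_p ω_i / I_f = (420.0)(5.46) / 453.9 = 5.052 rad/s.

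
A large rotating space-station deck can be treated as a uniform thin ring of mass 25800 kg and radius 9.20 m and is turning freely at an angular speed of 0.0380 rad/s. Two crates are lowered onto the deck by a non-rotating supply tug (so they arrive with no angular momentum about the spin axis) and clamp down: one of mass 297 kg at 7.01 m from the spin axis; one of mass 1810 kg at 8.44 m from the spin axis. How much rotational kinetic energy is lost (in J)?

energy lost ≈ 97.2 J

No external torque acts about the spin axis; L_before = L_after.
I_p = (25800)(9.20)² = 2.184e+06 kg·m².
Added inertia Σmr² = (297)(7.01)² + (1810)(8.44)² = 1.435e+05 kg·m²; I_f = 2.184e+06 + 1.435e+05 = 2.327e+06 kg·m².
ω_f = I_p ω_i / I_f = (2.184e+06)(0.0380) / 2.327e+06 = 0.03566 rad/s.
KE_i = ½(2.184e+06)(0.03800 rad/s)² = 1577 J; KE_f = ½(2.327e+06)(0.03566)² = 1479 J.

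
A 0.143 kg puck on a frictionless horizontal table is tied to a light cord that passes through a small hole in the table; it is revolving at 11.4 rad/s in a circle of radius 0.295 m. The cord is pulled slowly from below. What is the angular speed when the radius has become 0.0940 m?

ω₂ ≈ 112 rad/s

No torque about the axis ⇒ m r₁² ω₁ = m r₂² ω₂.
ω₂ = ω₁ (r₁/r₂)² = (11.4)(0.295/0.0940)² = 112.3 rad/s.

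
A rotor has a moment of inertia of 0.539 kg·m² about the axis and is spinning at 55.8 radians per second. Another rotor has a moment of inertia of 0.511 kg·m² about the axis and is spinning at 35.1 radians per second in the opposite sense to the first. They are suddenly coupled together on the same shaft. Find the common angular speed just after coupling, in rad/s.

|ω_f| ≈ 11.6 rad/s

The coupling torques are internal; angular momentum about the shared axis is conserved.
Taking A's sense as positive: L = (0.5390)(55.8) − (0.5110)(35.1) = 12.14 kg·m²·rad/s.
Combined I = 0.5390 + 0.5110 = 1.050 kg·m².
ω_f = L / I = 12.14 / 1.050 = 11.56 rad/s.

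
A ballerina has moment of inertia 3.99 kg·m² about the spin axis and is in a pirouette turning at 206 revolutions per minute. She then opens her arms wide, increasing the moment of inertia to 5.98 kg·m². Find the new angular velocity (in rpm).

ω₂ ≈ 137 rpm

No external torque acts about the spin axis, so angular momentum is conserved.
ω₂ = I₁ω₁ / I₂ = (3.990)(206 rpm) / (5.980) = 137.4 rpm.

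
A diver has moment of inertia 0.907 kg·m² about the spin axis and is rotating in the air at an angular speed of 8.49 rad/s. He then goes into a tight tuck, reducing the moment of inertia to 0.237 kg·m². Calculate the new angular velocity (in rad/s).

ω₂ ≈ 32.5 rad/s

Angular momentum about the spin axis is conserved since the torque about it is zero.
ω₂ = I₁ω₁ / I₂ = (0.9070)(8.49 rad/s) / (0.2370) = 32.49 rad/s.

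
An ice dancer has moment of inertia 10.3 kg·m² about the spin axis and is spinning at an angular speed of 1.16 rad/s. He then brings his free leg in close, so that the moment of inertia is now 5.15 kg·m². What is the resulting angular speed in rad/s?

ω₂ ≈ 2.32 rad/s

No external torque acts about the spin axis, so angular momentum is conserved.
ω₂ = I₁ω₁ / I₂ = (10.30)(1.16 rad/s) / (5.150) = 2.320 rad/s.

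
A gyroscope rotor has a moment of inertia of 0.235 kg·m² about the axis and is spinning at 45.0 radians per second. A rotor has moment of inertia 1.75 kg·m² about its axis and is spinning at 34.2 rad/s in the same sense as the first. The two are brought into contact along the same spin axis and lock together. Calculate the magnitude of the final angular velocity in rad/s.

The coupling torques are internal; angular momentum about the shared axis is conserved.
Taking A's sense as positive: L = (0.2350)(45.0) + (1.750)(34.2) = 70.43 kg·m²·rad/s.
Combined I = 0.2350 + 1.750 = 1.985 kg·m².
ω_f = L / I = 70.43 / 1.985 = 35.48 rad/s.

|ω_f| ≈ 35.5 rad/s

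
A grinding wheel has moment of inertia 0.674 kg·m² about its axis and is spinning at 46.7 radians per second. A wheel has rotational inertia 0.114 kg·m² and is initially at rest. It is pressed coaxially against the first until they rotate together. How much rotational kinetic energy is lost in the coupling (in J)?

ΔKE lost ≈ 106 J

No external torque acts about the common axis, so total angular momentum is conserved.
Taking A's sense as positive: L = (0.6740)(46.7) = 31.48 kg·m²·rad/s.
Combined I = 0.6740 + 0.1140 = 0.7880 kg·m².
ω_f = L / I = 31.48 / 0.7880 = 39.94 rad/s.
KE_i = ½ΣIω² = 735.0 J; KE_f = ½(0.7880)(39.94)² = 628.6 J.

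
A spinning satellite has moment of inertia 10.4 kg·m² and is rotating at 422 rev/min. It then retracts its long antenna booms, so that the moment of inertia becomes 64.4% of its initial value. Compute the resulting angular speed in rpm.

ω₂ ≈ 655 rpm

With no external torque about the axis, L is conserved: I₁ω₁ = I₂ω₂.
I₂ = 0.644 × 10.4 = 6.698 kg·m².
ω₂ = I₁ω₁ / I₂ = (10.40)(422 rpm) / (6.698) = 655.3 rpm.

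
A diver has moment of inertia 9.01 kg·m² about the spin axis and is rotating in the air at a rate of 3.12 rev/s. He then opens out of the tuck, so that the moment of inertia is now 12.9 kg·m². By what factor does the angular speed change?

ω₂/ω₁ ≈ 0.698

With no external torque about the axis, L is conserved: I₁ω₁ = I₂ω₂.
ω₂/ω₁ = I₁/I₂ = 9.010 / 12.90 = 0.6984.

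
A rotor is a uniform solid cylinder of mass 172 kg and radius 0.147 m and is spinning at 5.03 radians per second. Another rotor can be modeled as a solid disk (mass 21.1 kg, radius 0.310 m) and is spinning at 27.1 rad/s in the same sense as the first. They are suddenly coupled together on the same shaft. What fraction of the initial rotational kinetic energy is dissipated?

fraction ≈ 0.404

No external torque acts about the common axis, so total angular momentum is conserved.
Moments of inertia: I_A = ½(172)(0.147)² = 1.858 kg·m²; I_B = ½(21.1)(0.310)² = 1.014 kg·m².
Taking A's sense as positive: L = (1.858)(5.03) + (1.014)(27.1) = 36.82 kg·m²·rad/s.
Combined I = 1.858 + 1.014 = 2.872 kg·m².
ω_f = L / I = 36.82 / 2.872 = 12.82 rad/s.
KE_i = ½ΣIω² = 395.8 J; KE_f = ½(2.872)(12.82)² = 236.0 J.
Fraction dissipated = (KE_i − KE_f)/KE_i = 0.4036.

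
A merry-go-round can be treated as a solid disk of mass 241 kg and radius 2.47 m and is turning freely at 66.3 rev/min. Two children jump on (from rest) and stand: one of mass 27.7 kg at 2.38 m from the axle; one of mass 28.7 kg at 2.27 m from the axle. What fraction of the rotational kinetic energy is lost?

No external torque acts about the axle; L_before = L_after.
I_p = ½(241)(2.47)² = 735.2 kg·m².
Added inertia Σmr² = (27.7)(2.38)² + (28.7)(2.27)² = 304.8 kg·m²; I_f = 735.2 + 304.8 = 1040 kg·m².
ω_f = I_p ω_i / I_f = (735.2)(66.3) / 1040 = 46.87 rpm.
KE_i = ½(735.2)(6.943 rad/s)² = 17720 J; KE_f = ½(1040)(4.908)² = 12530 J.
Fraction lost = 0.2931.

fraction ≈ 0.293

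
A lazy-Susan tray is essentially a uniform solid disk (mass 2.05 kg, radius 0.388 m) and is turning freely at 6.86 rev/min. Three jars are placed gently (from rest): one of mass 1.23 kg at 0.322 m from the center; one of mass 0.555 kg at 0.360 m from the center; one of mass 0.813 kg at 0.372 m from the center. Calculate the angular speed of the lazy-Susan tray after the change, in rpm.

ω_f ≈ 2.27 rpm

No external torque acts about the center; L_before = L_after.
I_p = ½(2.05)(0.388)² = 0.1543 kg·m².
Added inertia Σmr² = (1.23)(0.322)² + (0.555)(0.360)² + (0.813)(0.372)² = 0.3120 kg·m²; I_f = 0.1543 + 0.3120 = 0.4663 kg·m².
ω_f = I_p ω_i / I_f = (0.1543)(6.86) / 0.4663 = 2.270 rpm.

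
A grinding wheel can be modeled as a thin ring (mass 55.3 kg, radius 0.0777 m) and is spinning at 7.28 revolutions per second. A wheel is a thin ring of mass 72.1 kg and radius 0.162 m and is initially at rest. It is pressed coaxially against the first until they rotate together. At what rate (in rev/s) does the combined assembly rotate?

No external torque acts about the common axis, so total angular momentum is conserved.
Moments of inertia: I_A = (55.3)(0.0777)² = 0.3339 kg·m²; I_B = (72.1)(0.162)² = 1.892 kg·m².
Taking A's sense as positive: L = (0.3339)(7.28) = 2.431 kg·m²·rev/s.
Combined I = 0.3339 + 1.892 = 2.226 kg·m².
ω_f = L / I = 2.431 / 2.226 = 1.092 rev/s.

|ω_f| ≈ 1.09 rev/s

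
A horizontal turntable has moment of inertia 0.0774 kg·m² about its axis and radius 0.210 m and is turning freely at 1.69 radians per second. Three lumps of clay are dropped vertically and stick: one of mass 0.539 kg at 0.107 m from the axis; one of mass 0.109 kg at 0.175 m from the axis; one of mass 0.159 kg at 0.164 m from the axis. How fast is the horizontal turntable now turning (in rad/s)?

ω_f ≈ 1.43 rad/s

The added mass arrives with no angular momentum about the axis, and any external torque about the axis is negligible, so the system's angular momentum is conserved.
Added inertia Σmr² = (0.539)(0.107)² + (0.109)(0.175)² + (0.159)(0.164)² = 0.01379 kg·m²; I_f = 0.07740 + 0.01379 = 0.09119 kg·m².
ω_f = I_p ω_i / I_f = (0.07740)(1.69) / 0.09119 = 1.435 rad/s.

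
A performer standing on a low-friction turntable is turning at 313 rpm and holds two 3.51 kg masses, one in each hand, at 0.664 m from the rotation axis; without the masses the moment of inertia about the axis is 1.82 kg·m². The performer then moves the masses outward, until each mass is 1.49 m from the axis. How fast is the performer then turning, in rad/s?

With no external torque about the axis, L is conserved: I₁ω₁ = I₂ω₂.
I₁ = 1.82 + 2(3.51)(0.664)² = 4.915 kg·m²; I₂ = 1.82 + 2(3.51)(1.49)² = 17.41 kg·m².
ω₂ = I₁ω₁ / I₂ = (4.915)(313 rpm) / (17.41) = 88.39 rpm = 9.256 rad/s.

ω₂ ≈ 9.26 rad/s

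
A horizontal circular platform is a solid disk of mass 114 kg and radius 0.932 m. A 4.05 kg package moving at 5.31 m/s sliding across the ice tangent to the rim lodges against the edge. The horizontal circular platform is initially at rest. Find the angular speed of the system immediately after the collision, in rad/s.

The axle reaction passes through the central axle and exerts no torque about it; angular momentum about the central axle is conserved through the impact.
I_p = ½(114)(0.932)² = 49.51 kg·m². Taking the sense of the package's angular momentum as positive, L_{package} = m v R = (4.05)(5.31)(0.932) = 20.04 kg·m²/s.
L_i = 0 + 20.04 = 20.04 kg·m²/s.
After sticking, I_f = I_p + m R² = 49.51 + (4.05)(0.932)² = 53.03 kg·m².
ω_f = L_i / I_f = 20.04 / 53.03 = 0.3780 rad/s.

|ω_f| ≈ 0.378 rad/s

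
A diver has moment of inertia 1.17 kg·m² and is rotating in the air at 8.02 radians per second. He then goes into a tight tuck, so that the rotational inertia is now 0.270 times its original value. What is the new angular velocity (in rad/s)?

ω₂ ≈ 29.7 rad/s

No external torque acts about the spin axis, so angular momentum is conserved.
I₂ = 0.270 × 1.17 = 0.3159 kg·m².
ω₂ = I₁ω₁ / I₂ = (1.170)(8.02 rad/s) / (0.3159) = 29.70 rad/s.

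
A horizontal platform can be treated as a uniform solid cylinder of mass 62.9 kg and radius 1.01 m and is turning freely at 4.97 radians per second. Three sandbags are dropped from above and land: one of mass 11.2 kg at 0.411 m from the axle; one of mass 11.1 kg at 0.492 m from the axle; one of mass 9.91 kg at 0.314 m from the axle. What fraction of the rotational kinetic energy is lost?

fraction ≈ 0.148

No external torque acts about the axle; L_before = L_after.
I_p = ½(62.9)(1.01)² = 32.08 kg·m².
Added inertia Σmr² = (11.2)(0.411)² + (11.1)(0.492)² + (9.91)(0.314)² = 5.556 kg·m²; I_f = 32.08 + 5.556 = 37.64 kg·m².
ω_f = I_p ω_i / I_f = (32.08)(4.97) / 37.64 = 4.236 rad/s.
KE_i = ½(32.08)(4.970 rad/s)² = 396.2 J; KE_f = ½(37.64)(4.236)² = 337.7 J.
Fraction lost = 0.1476.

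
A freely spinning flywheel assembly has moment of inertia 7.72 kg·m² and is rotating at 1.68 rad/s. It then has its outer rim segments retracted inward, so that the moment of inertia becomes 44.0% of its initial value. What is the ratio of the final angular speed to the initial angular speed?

ω₂/ω₁ ≈ 2.27

With no external torque about the axis, L is conserved: I₁ω₁ = I₂ω₂.
I₂ = 0.440 × 7.72 = 3.397 kg·m².
ω₂/ω₁ = I₁/I₂ = 7.720 / 3.397 = 2.273.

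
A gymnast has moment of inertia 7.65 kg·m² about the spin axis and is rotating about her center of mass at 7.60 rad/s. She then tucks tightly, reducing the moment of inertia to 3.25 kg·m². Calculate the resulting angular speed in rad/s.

ω₂ ≈ 17.9 rad/s

Angular momentum about the spin axis is conserved since the torque about it is zero.
ω₂ = I₁ω₁ / I₂ = (7.650)(7.60 rad/s) / (3.250) = 17.89 rad/s.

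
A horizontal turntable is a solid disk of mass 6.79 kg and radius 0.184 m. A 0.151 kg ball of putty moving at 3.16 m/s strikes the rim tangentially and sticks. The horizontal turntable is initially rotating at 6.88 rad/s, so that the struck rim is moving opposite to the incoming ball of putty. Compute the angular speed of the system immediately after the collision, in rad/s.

|ω_f| ≈ 5.86 rad/s

About the axle the impulsive forces during the collision are internal, so angular momentum about that axis is conserved.
I_p = ½(6.79)(0.184)² = 0.1149 kg·m². Taking the sense of the ball of putty's angular momentum as positive, L_{ball} = m v R = (0.151)(3.16)(0.184) = 0.08780 kg·m²/s.
L_i = −I_p ω_p + m v R = −(0.1149)(6.88) + 0.08780 = -0.7030 kg·m²/s.
After sticking, I_f = I_p + m R² = 0.1149 + (0.151)(0.184)² = 0.1201 kg·m².
ω_f = L_i / I_f = -0.7030 / 0.1201 = -5.856 rad/s.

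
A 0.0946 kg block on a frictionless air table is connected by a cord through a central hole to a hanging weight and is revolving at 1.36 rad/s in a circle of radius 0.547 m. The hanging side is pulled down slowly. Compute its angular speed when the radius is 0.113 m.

The constraining force is radial, so m r² ω about the center is conserved.
ω₂ = ω₁ (r₁/r₂)² = (1.36)(0.547/0.113)² = 31.87 rad/s.

ω₂ ≈ 31.9 rad/s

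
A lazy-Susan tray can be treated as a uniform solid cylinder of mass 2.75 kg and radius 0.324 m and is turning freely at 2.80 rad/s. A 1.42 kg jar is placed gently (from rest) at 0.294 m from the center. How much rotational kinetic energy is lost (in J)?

No external torque acts about the center; L_before = L_after.
I_p = ½(2.75)(0.324)² = 0.1443 kg·m².
Added inertia Σmr² = (1.42)(0.294)² = 0.1227 kg·m²; I_f = 0.1443 + 0.1227 = 0.2671 kg·m².
ω_f = I_p ω_i / I_f = (0.1443)(2.80) / 0.2671 = 1.513 rad/s.
KE_i = ½(0.1443)(2.800 rad/s)² = 0.5658 J; KE_f = ½(0.2671)(1.513)² = 0.3058 J.

energy lost ≈ 0.260 J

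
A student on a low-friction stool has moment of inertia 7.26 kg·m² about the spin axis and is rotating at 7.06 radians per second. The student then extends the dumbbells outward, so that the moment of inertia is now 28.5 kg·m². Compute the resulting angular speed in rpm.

ω₂ ≈ 17.2 rpm

With no external torque about the axis, L is conserved: I₁ω₁ = I₂ω₂.
ω₂ = I₁ω₁ / I₂ = (7.260)(7.06 rad/s) / (28.50) = 1.798 rad/s = 17.17 rpm.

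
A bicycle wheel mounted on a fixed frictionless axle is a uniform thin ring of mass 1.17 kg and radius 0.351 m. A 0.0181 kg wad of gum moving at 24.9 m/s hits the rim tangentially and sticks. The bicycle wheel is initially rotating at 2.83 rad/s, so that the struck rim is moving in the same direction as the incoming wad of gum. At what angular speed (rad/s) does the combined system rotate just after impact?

|ω_f| ≈ 3.87 rad/s

The axle reaction passes through the axle and exerts no torque about it; angular momentum about the axle is conserved through the impact.
I_p = (1.17)(0.351)² = 0.1441 kg·m². Taking the sense of the wad of gum's angular momentum as positive, L_{wad} = m v R = (0.0181)(24.9)(0.351) = 0.1582 kg·m²/s.
L_i = +I_p ω_p + m v R = +(0.1441)(2.83) + 0.1582 = 0.5661 kg·m²/s.
After sticking, I_f = I_p + m R² = 0.1441 + (0.0181)(0.351)² = 0.1464 kg·m².
ω_f = L_i / I_f = 0.5661 / 0.1464 = 3.868 rad/s.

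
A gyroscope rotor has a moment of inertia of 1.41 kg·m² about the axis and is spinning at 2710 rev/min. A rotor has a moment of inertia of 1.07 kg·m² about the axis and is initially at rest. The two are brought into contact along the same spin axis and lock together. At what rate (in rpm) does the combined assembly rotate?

The coupling torques are internal; angular momentum about the shared axis is conserved.
Taking A's sense as positive: L = (1.410)(2710) = 3821 kg·m²·rpm.
Combined I = 1.410 + 1.070 = 2.480 kg·m².
ω_f = L / I = 3821 / 2.480 = 1541 rpm.

|ω_f| ≈ 1540 rpm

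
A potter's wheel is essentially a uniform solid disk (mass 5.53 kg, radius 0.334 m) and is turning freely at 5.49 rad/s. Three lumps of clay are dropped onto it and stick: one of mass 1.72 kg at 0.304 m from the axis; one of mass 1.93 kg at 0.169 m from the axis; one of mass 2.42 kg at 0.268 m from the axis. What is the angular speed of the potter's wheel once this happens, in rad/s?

The added mass arrives with no angular momentum about the axis, and any external torque about the axis is negligible, so the system's angular momentum is conserved.
I_p = ½(5.53)(0.334)² = 0.3085 kg·m².
Added inertia Σmr² = (1.72)(0.304)² + (1.93)(0.169)² + (2.42)(0.268)² = 0.3879 kg·m²; I_f = 0.3085 + 0.3879 = 0.6963 kg·m².
ω_f = I_p ω_i / I_f = (0.3085)(5.49) / 0.6963 = 2.432 rad/s.

ω_f ≈ 2.43 rad/s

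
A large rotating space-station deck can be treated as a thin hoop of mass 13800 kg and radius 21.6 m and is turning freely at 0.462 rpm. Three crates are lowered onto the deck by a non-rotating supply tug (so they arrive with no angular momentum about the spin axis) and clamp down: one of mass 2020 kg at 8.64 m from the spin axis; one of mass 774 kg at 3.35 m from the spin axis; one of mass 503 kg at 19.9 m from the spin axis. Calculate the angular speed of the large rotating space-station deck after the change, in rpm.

ω_f ≈ 0.438 rpm

The added mass arrives with no angular momentum about the spin axis, and any external torque about the spin axis is negligible, so the system's angular momentum is conserved.
I_p = (13800)(21.6)² = 6.439e+06 kg·m².
Added inertia Σmr² = (2020)(8.64)² + (774)(3.35)² + (503)(19.9)² = 3.587e+05 kg·m²; I_f = 6.439e+06 + 3.587e+05 = 6.797e+06 kg·m².
ω_f = I_p ω_i / I_f = (6.439e+06)(0.462) / 6.797e+06 = 0.4376 rpm.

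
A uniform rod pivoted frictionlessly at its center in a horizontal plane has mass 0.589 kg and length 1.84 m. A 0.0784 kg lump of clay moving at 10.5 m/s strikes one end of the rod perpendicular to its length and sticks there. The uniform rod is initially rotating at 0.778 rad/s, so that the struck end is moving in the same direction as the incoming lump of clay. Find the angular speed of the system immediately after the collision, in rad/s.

The axle reaction passes through the pivot and exerts no torque about it; angular momentum about the pivot is conserved through the impact.
I_p = (1/12)(0.589)(1.84)² = 0.1662 kg·m². Taking the sense of the lump of clay's angular momentum as positive, L_{lump} = m v R = (0.0784)(10.5)(1.84/2) = 0.7573 kg·m²/s.
L_i = +I_p ω_p + m v R = +(0.1662)(0.778) + 0.7573 = 0.8866 kg·m²/s.
After sticking, I_f = I_p + m R² = 0.1662 + (0.0784)(1.84/2)² = 0.2325 kg·m².
ω_f = L_i / I_f = 0.8866 / 0.2325 = 3.813 rad/s.

|ω_f| ≈ 3.81 rad/s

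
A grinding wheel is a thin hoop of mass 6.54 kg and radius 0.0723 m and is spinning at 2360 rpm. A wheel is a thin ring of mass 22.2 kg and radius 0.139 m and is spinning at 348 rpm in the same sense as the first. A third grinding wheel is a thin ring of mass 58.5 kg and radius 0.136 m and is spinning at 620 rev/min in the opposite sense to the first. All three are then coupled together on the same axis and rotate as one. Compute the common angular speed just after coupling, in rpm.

|ω_f| ≈ 285 rpm

The coupling torques are internal; angular momentum about the shared axis is conserved.
Moments of inertia: I_A = (6.54)(0.0723)² = 0.03419 kg·m²; I_B = (22.2)(0.139)² = 0.4289 kg·m²; I_C = (58.5)(0.136)² = 1.082 kg·m².
Taking A's sense as positive: L = (0.03419)(2360) + (0.4289)(348) − (1.082)(620) = -440.9 kg·m²·rpm.
Combined I = 0.03419 + 0.4289 + 1.082 = 1.545 kg·m².
ω_f = L / I = -440.9 / 1.545 = -285.4 rpm.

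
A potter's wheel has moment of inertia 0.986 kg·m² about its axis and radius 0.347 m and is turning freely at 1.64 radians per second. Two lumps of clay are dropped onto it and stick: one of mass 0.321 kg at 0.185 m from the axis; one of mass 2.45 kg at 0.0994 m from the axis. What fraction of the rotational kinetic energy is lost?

fraction ≈ 0.0345

No external torque acts about the axis; L_before = L_after.
Added inertia Σmr² = (0.321)(0.185)² + (2.45)(0.0994)² = 0.03519 kg·m²; I_f = 0.9860 + 0.03519 = 1.021 kg·m².
ω_f = I_p ω_i / I_f = (0.9860)(1.64) / 1.021 = 1.583 rad/s.
KE_i = ½(0.9860)(1.640 rad/s)² = 1.326 J; KE_f = ½(1.021)(1.583)² = 1.280 J.
Fraction lost = 0.03446.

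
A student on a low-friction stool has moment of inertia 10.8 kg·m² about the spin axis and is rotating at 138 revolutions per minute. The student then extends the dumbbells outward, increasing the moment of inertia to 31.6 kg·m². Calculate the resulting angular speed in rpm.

ω₂ ≈ 47.2 rpm

No external torque acts about the spin axis, so angular momentum is conserved.
ω₂ = I₁ω₁ / I₂ = (10.80)(138 rpm) / (31.60) = 47.16 rpm.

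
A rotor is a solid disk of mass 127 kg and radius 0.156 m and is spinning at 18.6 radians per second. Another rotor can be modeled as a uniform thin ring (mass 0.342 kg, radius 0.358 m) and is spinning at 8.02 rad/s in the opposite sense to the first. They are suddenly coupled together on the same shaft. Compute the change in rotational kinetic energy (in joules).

ΔKE ≈ -15.1 J

No external torque acts about the common axis, so total angular momentum is conserved.
Moments of inertia: I_A = ½(127)(0.156)² = 1.545 kg·m²; I_B = (0.342)(0.358)² = 0.04383 kg·m².
Taking A's sense as positive: L = (1.545)(18.6) − (0.04383)(8.02) = 28.39 kg·m²·rad/s.
Combined I = 1.545 + 0.04383 = 1.589 kg·m².
ω_f = L / I = 28.39 / 1.589 = 17.87 rad/s.
KE_i = ½ΣIω² = 268.7 J; KE_f = ½(1.589)(17.87)² = 253.6 J.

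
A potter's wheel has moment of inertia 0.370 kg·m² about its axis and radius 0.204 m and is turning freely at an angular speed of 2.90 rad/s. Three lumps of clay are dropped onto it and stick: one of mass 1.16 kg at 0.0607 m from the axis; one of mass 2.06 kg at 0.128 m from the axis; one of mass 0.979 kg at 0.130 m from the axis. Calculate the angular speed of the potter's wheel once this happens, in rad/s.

No external torque acts about the axis; L_before = L_after.
Added inertia Σmr² = (1.16)(0.0607)² + (2.06)(0.128)² + (0.979)(0.130)² = 0.05457 kg·m²; I_f = 0.3700 + 0.05457 = 0.4246 kg·m².
ω_f = I_p ω_i / I_f = (0.3700)(2.90) / 0.4246 = 2.527 rad/s.

ω_f ≈ 2.53 rad/s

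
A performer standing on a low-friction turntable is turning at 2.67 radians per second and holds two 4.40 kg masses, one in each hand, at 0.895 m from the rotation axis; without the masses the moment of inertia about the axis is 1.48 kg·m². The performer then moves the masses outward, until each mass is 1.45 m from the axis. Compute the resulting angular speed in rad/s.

ω₂ ≈ 1.14 rad/s

Angular momentum about the spin axis is conserved since the torque about it is zero.
I₁ = 1.48 + 2(4.40)(0.895)² = 8.529 kg·m²; I₂ = 1.48 + 2(4.40)(1.45)² = 19.98 kg·m².
ω₂ = I₁ω₁ / I₂ = (8.529)(2.67 rad/s) / (19.98) = 1.140 rad/s.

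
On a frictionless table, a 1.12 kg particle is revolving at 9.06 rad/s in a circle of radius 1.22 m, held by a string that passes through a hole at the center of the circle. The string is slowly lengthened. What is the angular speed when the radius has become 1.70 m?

ω₂ ≈ 4.67 rad/s

The constraining force is radial, so m r² ω about the center is conserved.
ω₂ = ω₁ (r₁/r₂)² = (9.06)(1.22/1.70)² = 4.666 rad/s.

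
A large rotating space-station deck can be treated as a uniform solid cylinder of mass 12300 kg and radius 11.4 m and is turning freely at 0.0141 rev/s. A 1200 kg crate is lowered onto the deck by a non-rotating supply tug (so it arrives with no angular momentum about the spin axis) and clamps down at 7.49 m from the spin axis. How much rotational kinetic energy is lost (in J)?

The added mass arrives with no angular momentum about the spin axis, and any external torque about the spin axis is negligible, so the system's angular momentum is conserved.
I_p = ½(12300)(11.4)² = 7.993e+05 kg·m².
Added inertia Σmr² = (1200)(7.49)² = 67320 kg·m²; I_f = 7.993e+05 + 67320 = 8.666e+05 kg·m².
ω_f = I_p ω_i / I_f = (7.993e+05)(0.0141) / 8.666e+05 = 0.01300 rev/s.
KE_i = ½(7.993e+05)(0.08859 rad/s)² = 3137 J; KE_f = ½(8.666e+05)(0.08171)² = 2893 J.

energy lost ≈ 244 J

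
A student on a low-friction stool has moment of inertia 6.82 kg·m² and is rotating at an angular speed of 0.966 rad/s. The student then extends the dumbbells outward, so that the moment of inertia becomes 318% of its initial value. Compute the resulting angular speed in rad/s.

With no external torque about the axis, L is conserved: I₁ω₁ = I₂ω₂.
I₂ = 3.18 × 6.82 = 21.69 kg·m².
ω₂ = I₁ω₁ / I₂ = (6.820)(0.966 rad/s) / (21.69) = 0.3038 rad/s.

ω₂ ≈ 0.304 rad/s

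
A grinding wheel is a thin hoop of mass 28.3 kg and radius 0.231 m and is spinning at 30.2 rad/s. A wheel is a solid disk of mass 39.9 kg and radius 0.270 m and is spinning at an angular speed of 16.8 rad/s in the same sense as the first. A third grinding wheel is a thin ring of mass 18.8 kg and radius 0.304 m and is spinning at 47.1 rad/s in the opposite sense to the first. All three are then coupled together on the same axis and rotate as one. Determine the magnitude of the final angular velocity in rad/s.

The coupling torques are internal; angular momentum about the shared axis is conserved.
Moments of inertia: I_A = (28.3)(0.231)² = 1.510 kg·m²; I_B = ½(39.9)(0.270)² = 1.454 kg·m²; I_C = (18.8)(0.304)² = 1.737 kg·m².
Taking A's sense as positive: L = (1.510)(30.2) + (1.454)(16.8) − (1.737)(47.1) = -11.79 kg·m²·rad/s.
Combined I = 1.510 + 1.454 + 1.737 = 4.702 kg·m².
ω_f = L / I = -11.79 / 4.702 = -2.508 rad/s.

|ω_f| ≈ 2.51 rad/s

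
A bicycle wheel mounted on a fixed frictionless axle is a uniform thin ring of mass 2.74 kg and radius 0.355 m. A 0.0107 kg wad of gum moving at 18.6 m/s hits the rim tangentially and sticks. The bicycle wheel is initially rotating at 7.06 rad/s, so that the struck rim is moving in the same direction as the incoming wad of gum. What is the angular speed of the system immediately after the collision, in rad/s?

|ω_f| ≈ 7.24 rad/s

The axle reaction passes through the axle and exerts no torque about it; angular momentum about the axle is conserved through the impact.
I_p = (2.74)(0.355)² = 0.3453 kg·m². Taking the sense of the wad of gum's angular momentum as positive, L_{wad} = m v R = (0.0107)(18.6)(0.355) = 0.07065 kg·m²/s.
L_i = +I_p ω_p + m v R = +(0.3453)(7.06) + 0.07065 = 2.509 kg·m²/s.
After sticking, I_f = I_p + m R² = 0.3453 + (0.0107)(0.355)² = 0.3467 kg·m².
ω_f = L_i / I_f = 2.509 / 0.3467 = 7.236 rad/s.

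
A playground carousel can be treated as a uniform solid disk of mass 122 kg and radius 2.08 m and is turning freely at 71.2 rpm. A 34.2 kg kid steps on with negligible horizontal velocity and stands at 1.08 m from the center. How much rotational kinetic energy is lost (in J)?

energy lost ≈ 963 J

The added mass arrives with no angular momentum about the center, and any external torque about the center is negligible, so the system's angular momentum is conserved.
I_p = ½(122)(2.08)² = 263.9 kg·m².
Added inertia Σmr² = (34.2)(1.08)² = 39.89 kg·m²; I_f = 263.9 + 39.89 = 303.8 kg·m².
ω_f = I_p ω_i / I_f = (263.9)(71.2) / 303.8 = 61.85 rpm.
KE_i = ½(263.9)(7.456 rad/s)² = 7336 J; KE_f = ½(303.8)(6.477)² = 6373 J.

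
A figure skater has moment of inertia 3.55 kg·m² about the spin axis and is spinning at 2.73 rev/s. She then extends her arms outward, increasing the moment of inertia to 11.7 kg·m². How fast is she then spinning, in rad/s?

With no external torque about the axis, L is conserved: I₁ω₁ = I₂ω₂.
ω₂ = I₁ω₁ / I₂ = (3.550)(2.73 rev/s) / (11.70) = 0.8283 rev/s = 5.205 rad/s.

ω₂ ≈ 5.20 rad/s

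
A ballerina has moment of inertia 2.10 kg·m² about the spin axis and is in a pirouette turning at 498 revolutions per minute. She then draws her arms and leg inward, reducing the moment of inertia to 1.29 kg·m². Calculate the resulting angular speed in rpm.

ω₂ ≈ 811 rpm

With no external torque about the axis, L is conserved: I₁ω₁ = I₂ω₂.
ω₂ = I₁ω₁ / I₂ = (2.100)(498 rpm) / (1.290) = 810.7 rpm.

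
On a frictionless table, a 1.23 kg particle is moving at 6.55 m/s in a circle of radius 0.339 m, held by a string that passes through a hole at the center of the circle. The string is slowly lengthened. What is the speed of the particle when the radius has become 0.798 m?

Central (radial) force ⇒ zero torque about the center ⇒ m v r is constant.
v₂ = v₁ r₁ / r₂ = (6.55)(0.339) / (0.798) = 2.783 m/s.

v₂ ≈ 2.78 m/s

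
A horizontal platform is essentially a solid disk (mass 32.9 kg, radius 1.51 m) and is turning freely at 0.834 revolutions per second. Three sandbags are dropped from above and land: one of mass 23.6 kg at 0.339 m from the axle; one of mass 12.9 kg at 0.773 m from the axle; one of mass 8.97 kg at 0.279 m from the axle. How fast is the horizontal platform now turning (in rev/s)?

The added mass arrives with no angular momentum about the axle, and any external torque about the axle is negligible, so the system's angular momentum is conserved.
I_p = ½(32.9)(1.51)² = 37.51 kg·m².
Added inertia Σmr² = (23.6)(0.339)² + (12.9)(0.773)² + (8.97)(0.279)² = 11.12 kg·m²; I_f = 37.51 + 11.12 = 48.63 kg·m².
ω_f = I_p ω_i / I_f = (37.51)(0.834) / 48.63 = 0.6433 rev/s.

ω_f ≈ 0.643 rev/s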